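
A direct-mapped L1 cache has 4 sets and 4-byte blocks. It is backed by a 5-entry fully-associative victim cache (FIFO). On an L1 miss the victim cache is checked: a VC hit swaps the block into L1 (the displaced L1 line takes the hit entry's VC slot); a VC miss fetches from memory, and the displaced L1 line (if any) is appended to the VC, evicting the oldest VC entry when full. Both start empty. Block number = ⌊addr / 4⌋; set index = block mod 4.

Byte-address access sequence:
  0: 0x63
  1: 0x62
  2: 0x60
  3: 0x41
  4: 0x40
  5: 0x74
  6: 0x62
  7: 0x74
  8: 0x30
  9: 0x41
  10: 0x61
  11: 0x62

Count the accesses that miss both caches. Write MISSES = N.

  [0] addr=0x63 blk=24 s=0: MISS | VC []
  [1] addr=0x62 blk=24 s=0: L1-HIT | VC []
  [2] addr=0x60 blk=24 s=0: L1-HIT | VC []
  [3] addr=0x41 blk=16 s=0: MISS | VC [24]
  [4] addr=0x40 blk=16 s=0: L1-HIT | VC [24]
  [5] addr=0x74 blk=29 s=1: MISS | VC [24]
  [6] addr=0x62 blk=24 s=0: VC-HIT | VC [16]
  [7] addr=0x74 blk=29 s=1: L1-HIT | VC [16]
  [8] addr=0x30 blk=12 s=0: MISS | VC [16, 24]
  [9] addr=0x41 blk=16 s=0: VC-HIT | VC [12, 24]
  [10] addr=0x61 blk=24 s=0: VC-HIT | VC [12, 16]
  [11] addr=0x62 blk=24 s=0: L1-HIT | VC [12, 16]

MISSES = 4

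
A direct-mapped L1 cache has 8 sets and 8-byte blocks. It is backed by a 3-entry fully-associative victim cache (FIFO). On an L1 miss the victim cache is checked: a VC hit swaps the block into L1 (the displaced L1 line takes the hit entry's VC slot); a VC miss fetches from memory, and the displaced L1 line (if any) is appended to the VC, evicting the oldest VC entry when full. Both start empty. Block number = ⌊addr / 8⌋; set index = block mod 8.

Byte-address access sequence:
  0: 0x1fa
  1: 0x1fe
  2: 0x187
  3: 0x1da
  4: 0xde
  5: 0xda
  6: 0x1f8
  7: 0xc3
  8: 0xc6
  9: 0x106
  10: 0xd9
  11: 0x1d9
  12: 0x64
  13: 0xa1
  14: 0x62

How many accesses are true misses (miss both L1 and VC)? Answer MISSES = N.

MISSES = 8

  [0] addr=0x1fa blk=63 s=7: MISS | VC []
  [1] addr=0x1fe blk=63 s=7: L1-HIT | VC []
  [2] addr=0x187 blk=48 s=0: MISS | VC []
  [3] addr=0x1da blk=59 s=3: MISS | VC []
  [4] addr=0xde blk=27 s=3: MISS | VC [59]
  [5] addr=0xda blk=27 s=3: L1-HIT | VC [59]
  [6] addr=0x1f8 blk=63 s=7: L1-HIT | VC [59]
  [7] addr=0xc3 blk=24 s=0: MISS | VC [59, 48]
  [8] addr=0xc6 blk=24 s=0: L1-HIT | VC [59, 48]
  [9] addr=0x106 blk=32 s=0: MISS | VC [59, 48, 24]
  [10] addr=0xd9 blk=27 s=3: L1-HIT | VC [59, 48, 24]
  [11] addr=0x1d9 blk=59 s=3: VC-HIT | VC [27, 48, 24]
  [12] addr=0x64 blk=12 s=4: MISS | VC [27, 48, 24]
  [13] addr=0xa1 blk=20 s=4: MISS | VC [48, 24, 12]
  [14] addr=0x62 blk=12 s=4: VC-HIT | VC [48, 24, 20]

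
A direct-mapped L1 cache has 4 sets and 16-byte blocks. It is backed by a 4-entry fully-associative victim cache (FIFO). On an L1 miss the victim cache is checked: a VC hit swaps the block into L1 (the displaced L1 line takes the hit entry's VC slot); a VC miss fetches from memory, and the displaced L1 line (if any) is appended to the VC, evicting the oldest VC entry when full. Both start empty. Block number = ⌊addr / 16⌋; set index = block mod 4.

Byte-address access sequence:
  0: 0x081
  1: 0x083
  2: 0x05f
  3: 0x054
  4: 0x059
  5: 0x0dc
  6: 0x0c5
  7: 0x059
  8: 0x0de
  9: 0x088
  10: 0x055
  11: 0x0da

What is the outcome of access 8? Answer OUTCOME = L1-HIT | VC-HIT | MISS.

#0 0x81→b8/s0 MISS; vc=[]
#1 0x83→b8/s0 L1-HIT; vc=[]
#2 0x5f→b5/s1 MISS; vc=[]
#3 0x54→b5/s1 L1-HIT; vc=[]
#4 0x59→b5/s1 L1-HIT; vc=[]
#5 0xdc→b13/s1 MISS; vc=[5]
#6 0xc5→b12/s0 MISS; vc=[5,8]
#7 0x59→b5/s1 VC-HIT; vc=[13,8]
#8 0xde→b13/s1 VC-HIT; vc=[5,8]
#9 0x88→b8/s0 VC-HIT; vc=[5,12]
#10 0x55→b5/s1 VC-HIT; vc=[13,12]
#11 0xda→b13/s1 VC-HIT; vc=[5,12]

OUTCOME = VC-HIT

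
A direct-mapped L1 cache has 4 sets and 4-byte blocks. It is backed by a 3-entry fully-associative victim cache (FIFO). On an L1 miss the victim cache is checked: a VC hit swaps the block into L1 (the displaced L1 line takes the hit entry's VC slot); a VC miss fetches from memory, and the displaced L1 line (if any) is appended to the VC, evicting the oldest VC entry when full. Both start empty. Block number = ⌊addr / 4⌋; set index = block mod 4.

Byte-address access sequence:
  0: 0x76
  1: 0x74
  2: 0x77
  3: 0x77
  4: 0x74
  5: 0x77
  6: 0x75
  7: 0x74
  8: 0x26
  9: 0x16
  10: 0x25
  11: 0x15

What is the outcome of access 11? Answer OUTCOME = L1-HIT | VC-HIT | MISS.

  [0] addr=0x76 blk=29 s=1: MISS | VC []
  [1] addr=0x74 blk=29 s=1: L1-HIT | VC []
  [2] addr=0x77 blk=29 s=1: L1-HIT | VC []
  [3] addr=0x77 blk=29 s=1: L1-HIT | VC []
  [4] addr=0x74 blk=29 s=1: L1-HIT | VC []
  [5] addr=0x77 blk=29 s=1: L1-HIT | VC []
  [6] addr=0x75 blk=29 s=1: L1-HIT | VC []
  [7] addr=0x74 blk=29 s=1: L1-HIT | VC []
  [8] addr=0x26 blk=9 s=1: MISS | VC [29]
  [9] addr=0x16 blk=5 s=1: MISS | VC [29, 9]
  [10] addr=0x25 blk=9 s=1: VC-HIT | VC [29, 5]
  [11] addr=0x15 blk=5 s=1: VC-HIT | VC [29, 9]

OUTCOME = VC-HIT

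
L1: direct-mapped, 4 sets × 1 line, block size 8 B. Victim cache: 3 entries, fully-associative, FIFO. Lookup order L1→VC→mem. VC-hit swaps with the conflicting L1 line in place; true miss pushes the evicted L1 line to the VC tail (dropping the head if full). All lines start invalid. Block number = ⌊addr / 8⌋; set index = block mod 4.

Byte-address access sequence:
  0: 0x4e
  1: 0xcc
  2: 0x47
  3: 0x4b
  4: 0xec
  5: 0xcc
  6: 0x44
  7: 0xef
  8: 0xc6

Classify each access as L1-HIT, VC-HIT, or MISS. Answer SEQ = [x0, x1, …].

SEQ = [MISS, MISS, MISS, VC-HIT, MISS, VC-HIT, L1-HIT, VC-HIT, MISS]

#0 0x4e→b9/s1 MISS; vc=[]
#1 0xcc→b25/s1 MISS; vc=[9]
#2 0x47→b8/s0 MISS; vc=[9]
#3 0x4b→b9/s1 VC-HIT; vc=[25]
#4 0xec→b29/s1 MISS; vc=[25,9]
#5 0xcc→b25/s1 VC-HIT; vc=[29,9]
#6 0x44→b8/s0 L1-HIT; vc=[29,9]
#7 0xef→b29/s1 VC-HIT; vc=[25,9]
#8 0xc6→b24/s0 MISS; vc=[25,9,8]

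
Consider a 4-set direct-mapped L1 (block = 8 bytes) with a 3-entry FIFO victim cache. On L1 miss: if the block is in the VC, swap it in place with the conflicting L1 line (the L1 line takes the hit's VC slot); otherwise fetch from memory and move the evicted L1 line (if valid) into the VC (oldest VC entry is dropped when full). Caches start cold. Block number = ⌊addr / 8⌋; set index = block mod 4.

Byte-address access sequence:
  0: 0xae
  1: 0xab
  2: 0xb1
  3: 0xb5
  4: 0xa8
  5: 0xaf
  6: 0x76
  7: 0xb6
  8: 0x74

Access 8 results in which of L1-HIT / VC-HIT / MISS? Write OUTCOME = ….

#0 0xae→b21/s1 MISS; vc=[]
#1 0xab→b21/s1 L1-HIT; vc=[]
#2 0xb1→b22/s2 MISS; vc=[]
#3 0xb5→b22/s2 L1-HIT; vc=[]
#4 0xa8→b21/s1 L1-HIT; vc=[]
#5 0xaf→b21/s1 L1-HIT; vc=[]
#6 0x76→b14/s2 MISS; vc=[22]
#7 0xb6→b22/s2 VC-HIT; vc=[14]
#8 0x74→b14/s2 VC-HIT; vc=[22]

OUTCOME = VC-HIT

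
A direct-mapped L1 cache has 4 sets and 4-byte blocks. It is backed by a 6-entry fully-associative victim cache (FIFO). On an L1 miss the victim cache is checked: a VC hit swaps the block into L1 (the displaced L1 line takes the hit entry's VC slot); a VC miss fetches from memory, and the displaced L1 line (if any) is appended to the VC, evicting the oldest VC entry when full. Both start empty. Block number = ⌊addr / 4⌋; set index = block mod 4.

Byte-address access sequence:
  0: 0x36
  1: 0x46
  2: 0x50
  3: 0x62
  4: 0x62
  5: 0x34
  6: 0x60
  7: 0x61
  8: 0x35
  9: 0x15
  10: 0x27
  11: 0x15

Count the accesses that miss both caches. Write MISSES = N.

MISSES = 6

0: 0x36 (blk 13, set 1) → MISS  vc=[]
1: 0x46 (blk 17, set 1) → MISS  vc=[13]
2: 0x50 (blk 20, set 0) → MISS  vc=[13]
3: 0x62 (blk 24, set 0) → MISS  vc=[13, 20]
4: 0x62 (blk 24, set 0) → L1-HIT  vc=[13, 20]
5: 0x34 (blk 13, set 1) → VC-HIT  vc=[17, 20]
6: 0x60 (blk 24, set 0) → L1-HIT  vc=[17, 20]
7: 0x61 (blk 24, set 0) → L1-HIT  vc=[17, 20]
8: 0x35 (blk 13, set 1) → L1-HIT  vc=[17, 20]
9: 0x15 (blk 5, set 1) → MISS  vc=[17, 20, 13]
10: 0x27 (blk 9, set 1) → MISS  vc=[17, 20, 13, 5]
11: 0x15 (blk 5, set 1) → VC-HIT  vc=[17, 20, 13, 9]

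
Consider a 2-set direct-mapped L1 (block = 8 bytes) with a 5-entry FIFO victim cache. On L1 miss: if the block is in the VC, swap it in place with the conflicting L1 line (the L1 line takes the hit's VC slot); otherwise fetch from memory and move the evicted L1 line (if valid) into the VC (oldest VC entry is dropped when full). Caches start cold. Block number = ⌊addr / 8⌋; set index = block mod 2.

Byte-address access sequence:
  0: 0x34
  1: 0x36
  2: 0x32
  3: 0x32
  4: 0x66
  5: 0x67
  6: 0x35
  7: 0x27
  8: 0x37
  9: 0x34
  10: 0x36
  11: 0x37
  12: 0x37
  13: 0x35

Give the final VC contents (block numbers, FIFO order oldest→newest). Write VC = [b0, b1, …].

  [0] addr=0x34 blk=6 s=0: MISS | VC []
  [1] addr=0x36 blk=6 s=0: L1-HIT | VC []
  [2] addr=0x32 blk=6 s=0: L1-HIT | VC []
  [3] addr=0x32 blk=6 s=0: L1-HIT | VC []
  [4] addr=0x66 blk=12 s=0: MISS | VC [6]
  [5] addr=0x67 blk=12 s=0: L1-HIT | VC [6]
  [6] addr=0x35 blk=6 s=0: VC-HIT | VC [12]
  [7] addr=0x27 blk=4 s=0: MISS | VC [12, 6]
  [8] addr=0x37 blk=6 s=0: VC-HIT | VC [12, 4]
  [9] addr=0x34 blk=6 s=0: L1-HIT | VC [12, 4]
  [10] addr=0x36 blk=6 s=0: L1-HIT | VC [12, 4]
  [11] addr=0x37 blk=6 s=0: L1-HIT | VC [12, 4]
  [12] addr=0x37 blk=6 s=0: L1-HIT | VC [12, 4]
  [13] addr=0x35 blk=6 s=0: L1-HIT | VC [12, 4]

VC = [12, 4]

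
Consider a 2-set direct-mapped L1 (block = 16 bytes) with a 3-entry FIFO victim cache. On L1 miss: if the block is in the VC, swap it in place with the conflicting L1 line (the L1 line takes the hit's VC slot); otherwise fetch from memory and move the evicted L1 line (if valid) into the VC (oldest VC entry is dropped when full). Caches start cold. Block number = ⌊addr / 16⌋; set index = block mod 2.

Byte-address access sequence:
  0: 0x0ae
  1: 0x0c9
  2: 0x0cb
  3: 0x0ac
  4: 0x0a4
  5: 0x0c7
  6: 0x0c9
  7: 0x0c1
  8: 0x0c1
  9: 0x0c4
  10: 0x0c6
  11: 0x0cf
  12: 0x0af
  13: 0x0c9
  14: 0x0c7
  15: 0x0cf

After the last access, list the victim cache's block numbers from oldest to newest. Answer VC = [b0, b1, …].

VC = [10]

  [0] addr=0xae blk=10 s=0: MISS | VC []
  [1] addr=0xc9 blk=12 s=0: MISS | VC [10]
  [2] addr=0xcb blk=12 s=0: L1-HIT | VC [10]
  [3] addr=0xac blk=10 s=0: VC-HIT | VC [12]
  [4] addr=0xa4 blk=10 s=0: L1-HIT | VC [12]
  [5] addr=0xc7 blk=12 s=0: VC-HIT | VC [10]
  [6] addr=0xc9 blk=12 s=0: L1-HIT | VC [10]
  [7] addr=0xc1 blk=12 s=0: L1-HIT | VC [10]
  [8] addr=0xc1 blk=12 s=0: L1-HIT | VC [10]
  [9] addr=0xc4 blk=12 s=0: L1-HIT | VC [10]
  [10] addr=0xc6 blk=12 s=0: L1-HIT | VC [10]
  [11] addr=0xcf blk=12 s=0: L1-HIT | VC [10]
  [12] addr=0xaf blk=10 s=0: VC-HIT | VC [12]
  [13] addr=0xc9 blk=12 s=0: VC-HIT | VC [10]
  [14] addr=0xc7 blk=12 s=0: L1-HIT | VC [10]
  [15] addr=0xcf blk=12 s=0: L1-HIT | VC [10]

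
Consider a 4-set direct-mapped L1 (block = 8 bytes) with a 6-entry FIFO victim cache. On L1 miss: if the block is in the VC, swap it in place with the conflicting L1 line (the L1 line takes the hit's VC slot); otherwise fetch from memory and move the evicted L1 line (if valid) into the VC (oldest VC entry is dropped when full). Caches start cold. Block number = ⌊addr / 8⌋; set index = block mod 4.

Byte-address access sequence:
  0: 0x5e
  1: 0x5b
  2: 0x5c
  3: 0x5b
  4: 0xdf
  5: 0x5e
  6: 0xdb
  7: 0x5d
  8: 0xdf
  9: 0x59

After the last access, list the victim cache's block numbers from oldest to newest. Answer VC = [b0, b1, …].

VC = [27]

#0 0x5e→b11/s3 MISS; vc=[]
#1 0x5b→b11/s3 L1-HIT; vc=[]
#2 0x5c→b11/s3 L1-HIT; vc=[]
#3 0x5b→b11/s3 L1-HIT; vc=[]
#4 0xdf→b27/s3 MISS; vc=[11]
#5 0x5e→b11/s3 VC-HIT; vc=[27]
#6 0xdb→b27/s3 VC-HIT; vc=[11]
#7 0x5d→b11/s3 VC-HIT; vc=[27]
#8 0xdf→b27/s3 VC-HIT; vc=[11]
#9 0x59→b11/s3 VC-HIT; vc=[27]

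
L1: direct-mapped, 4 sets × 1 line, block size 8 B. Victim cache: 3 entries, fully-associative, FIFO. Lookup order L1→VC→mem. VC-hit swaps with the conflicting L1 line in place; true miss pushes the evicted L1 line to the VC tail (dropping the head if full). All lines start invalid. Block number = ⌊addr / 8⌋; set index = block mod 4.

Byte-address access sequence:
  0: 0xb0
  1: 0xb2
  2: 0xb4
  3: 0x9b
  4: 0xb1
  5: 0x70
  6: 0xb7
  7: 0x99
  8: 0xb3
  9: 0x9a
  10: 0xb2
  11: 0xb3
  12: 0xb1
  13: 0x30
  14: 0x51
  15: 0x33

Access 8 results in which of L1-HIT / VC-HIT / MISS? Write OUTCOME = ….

0: 0xb0 (blk 22, set 2) → MISS  vc=[]
1: 0xb2 (blk 22, set 2) → L1-HIT  vc=[]
2: 0xb4 (blk 22, set 2) → L1-HIT  vc=[]
3: 0x9b (blk 19, set 3) → MISS  vc=[]
4: 0xb1 (blk 22, set 2) → L1-HIT  vc=[]
5: 0x70 (blk 14, set 2) → MISS  vc=[22]
6: 0xb7 (blk 22, set 2) → VC-HIT  vc=[14]
7: 0x99 (blk 19, set 3) → L1-HIT  vc=[14]
8: 0xb3 (blk 22, set 2) → L1-HIT  vc=[14]
9: 0x9a (blk 19, set 3) → L1-HIT  vc=[14]
10: 0xb2 (blk 22, set 2) → L1-HIT  vc=[14]
11: 0xb3 (blk 22, set 2) → L1-HIT  vc=[14]
12: 0xb1 (blk 22, set 2) → L1-HIT  vc=[14]
13: 0x30 (blk 6, set 2) → MISS  vc=[14, 22]
14: 0x51 (blk 10, set 2) → MISS  vc=[14, 22, 6]
15: 0x33 (blk 6, set 2) → VC-HIT  vc=[14, 22, 10]

OUTCOME = L1-HIT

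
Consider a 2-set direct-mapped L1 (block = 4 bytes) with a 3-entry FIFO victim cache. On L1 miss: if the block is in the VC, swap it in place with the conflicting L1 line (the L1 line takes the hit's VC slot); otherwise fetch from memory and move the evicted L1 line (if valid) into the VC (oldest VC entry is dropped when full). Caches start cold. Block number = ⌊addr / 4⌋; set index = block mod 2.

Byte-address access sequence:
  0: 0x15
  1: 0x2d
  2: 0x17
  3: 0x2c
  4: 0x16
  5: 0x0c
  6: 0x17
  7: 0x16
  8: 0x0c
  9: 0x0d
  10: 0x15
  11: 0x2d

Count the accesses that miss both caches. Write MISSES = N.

MISSES = 3

#0 0x15→b5/s1 MISS; vc=[]
#1 0x2d→b11/s1 MISS; vc=[5]
#2 0x17→b5/s1 VC-HIT; vc=[11]
#3 0x2c→b11/s1 VC-HIT; vc=[5]
#4 0x16→b5/s1 VC-HIT; vc=[11]
#5 0xc→b3/s1 MISS; vc=[11,5]
#6 0x17→b5/s1 VC-HIT; vc=[11,3]
#7 0x16→b5/s1 L1-HIT; vc=[11,3]
#8 0xc→b3/s1 VC-HIT; vc=[11,5]
#9 0xd→b3/s1 L1-HIT; vc=[11,5]
#10 0x15→b5/s1 VC-HIT; vc=[11,3]
#11 0x2d→b11/s1 VC-HIT; vc=[5,3]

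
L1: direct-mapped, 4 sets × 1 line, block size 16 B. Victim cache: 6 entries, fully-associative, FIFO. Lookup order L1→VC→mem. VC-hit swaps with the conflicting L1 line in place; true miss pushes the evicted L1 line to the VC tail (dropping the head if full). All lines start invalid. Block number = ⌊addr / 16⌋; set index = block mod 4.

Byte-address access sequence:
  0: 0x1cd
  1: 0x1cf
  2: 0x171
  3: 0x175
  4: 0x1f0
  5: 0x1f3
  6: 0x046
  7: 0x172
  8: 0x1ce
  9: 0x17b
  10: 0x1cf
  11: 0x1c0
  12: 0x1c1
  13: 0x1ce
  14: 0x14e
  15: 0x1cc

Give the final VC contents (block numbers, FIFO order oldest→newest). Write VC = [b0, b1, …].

  [0] addr=0x1cd blk=28 s=0: MISS | VC []
  [1] addr=0x1cf blk=28 s=0: L1-HIT | VC []
  [2] addr=0x171 blk=23 s=3: MISS | VC []
  [3] addr=0x175 blk=23 s=3: L1-HIT | VC []
  [4] addr=0x1f0 blk=31 s=3: MISS | VC [23]
  [5] addr=0x1f3 blk=31 s=3: L1-HIT | VC [23]
  [6] addr=0x46 blk=4 s=0: MISS | VC [23, 28]
  [7] addr=0x172 blk=23 s=3: VC-HIT | VC [31, 28]
  [8] addr=0x1ce blk=28 s=0: VC-HIT | VC [31, 4]
  [9] addr=0x17b blk=23 s=3: L1-HIT | VC [31, 4]
  [10] addr=0x1cf blk=28 s=0: L1-HIT | VC [31, 4]
  [11] addr=0x1c0 blk=28 s=0: L1-HIT | VC [31, 4]
  [12] addr=0x1c1 blk=28 s=0: L1-HIT | VC [31, 4]
  [13] addr=0x1ce blk=28 s=0: L1-HIT | VC [31, 4]
  [14] addr=0x14e blk=20 s=0: MISS | VC [31, 4, 28]
  [15] addr=0x1cc blk=28 s=0: VC-HIT | VC [31, 4, 20]

VC = [31, 4, 20]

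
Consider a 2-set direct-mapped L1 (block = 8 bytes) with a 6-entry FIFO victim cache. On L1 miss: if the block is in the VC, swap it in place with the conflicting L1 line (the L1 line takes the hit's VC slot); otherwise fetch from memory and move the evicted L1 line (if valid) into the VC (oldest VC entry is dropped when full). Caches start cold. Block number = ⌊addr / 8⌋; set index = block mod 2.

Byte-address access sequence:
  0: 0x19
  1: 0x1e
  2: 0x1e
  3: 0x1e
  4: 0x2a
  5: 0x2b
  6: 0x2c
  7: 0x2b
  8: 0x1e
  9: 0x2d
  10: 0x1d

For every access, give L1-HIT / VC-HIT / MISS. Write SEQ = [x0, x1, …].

SEQ = [MISS, L1-HIT, L1-HIT, L1-HIT, MISS, L1-HIT, L1-HIT, L1-HIT, VC-HIT, VC-HIT, VC-HIT]

0: 0x19 (blk 3, set 1) → MISS  vc=[]
1: 0x1e (blk 3, set 1) → L1-HIT  vc=[]
2: 0x1e (blk 3, set 1) → L1-HIT  vc=[]
3: 0x1e (blk 3, set 1) → L1-HIT  vc=[]
4: 0x2a (blk 5, set 1) → MISS  vc=[3]
5: 0x2b (blk 5, set 1) → L1-HIT  vc=[3]
6: 0x2c (blk 5, set 1) → L1-HIT  vc=[3]
7: 0x2b (blk 5, set 1) → L1-HIT  vc=[3]
8: 0x1e (blk 3, set 1) → VC-HIT  vc=[5]
9: 0x2d (blk 5, set 1) → VC-HIT  vc=[3]
10: 0x1d (blk 3, set 1) → VC-HIT  vc=[5]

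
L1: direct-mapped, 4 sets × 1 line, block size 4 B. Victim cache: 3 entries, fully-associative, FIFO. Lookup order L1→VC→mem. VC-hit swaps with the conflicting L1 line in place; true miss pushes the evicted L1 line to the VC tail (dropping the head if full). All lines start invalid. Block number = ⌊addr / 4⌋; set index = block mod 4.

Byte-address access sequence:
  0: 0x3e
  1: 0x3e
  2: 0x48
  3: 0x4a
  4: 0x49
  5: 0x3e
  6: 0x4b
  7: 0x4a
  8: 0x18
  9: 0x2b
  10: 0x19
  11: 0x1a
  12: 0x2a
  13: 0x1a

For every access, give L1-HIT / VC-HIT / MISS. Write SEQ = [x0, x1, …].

0: 0x3e (blk 15, set 3) → MISS  vc=[]
1: 0x3e (blk 15, set 3) → L1-HIT  vc=[]
2: 0x48 (blk 18, set 2) → MISS  vc=[]
3: 0x4a (blk 18, set 2) → L1-HIT  vc=[]
4: 0x49 (blk 18, set 2) → L1-HIT  vc=[]
5: 0x3e (blk 15, set 3) → L1-HIT  vc=[]
6: 0x4b (blk 18, set 2) → L1-HIT  vc=[]
7: 0x4a (blk 18, set 2) → L1-HIT  vc=[]
8: 0x18 (blk 6, set 2) → MISS  vc=[18]
9: 0x2b (blk 10, set 2) → MISS  vc=[18, 6]
10: 0x19 (blk 6, set 2) → VC-HIT  vc=[18, 10]
11: 0x1a (blk 6, set 2) → L1-HIT  vc=[18, 10]
12: 0x2a (blk 10, set 2) → VC-HIT  vc=[18, 6]
13: 0x1a (blk 6, set 2) → VC-HIT  vc=[18, 10]

SEQ = [MISS, L1-HIT, MISS, L1-HIT, L1-HIT, L1-HIT, L1-HIT, L1-HIT, MISS, MISS, VC-HIT, L1-HIT, VC-HIT, VC-HIT]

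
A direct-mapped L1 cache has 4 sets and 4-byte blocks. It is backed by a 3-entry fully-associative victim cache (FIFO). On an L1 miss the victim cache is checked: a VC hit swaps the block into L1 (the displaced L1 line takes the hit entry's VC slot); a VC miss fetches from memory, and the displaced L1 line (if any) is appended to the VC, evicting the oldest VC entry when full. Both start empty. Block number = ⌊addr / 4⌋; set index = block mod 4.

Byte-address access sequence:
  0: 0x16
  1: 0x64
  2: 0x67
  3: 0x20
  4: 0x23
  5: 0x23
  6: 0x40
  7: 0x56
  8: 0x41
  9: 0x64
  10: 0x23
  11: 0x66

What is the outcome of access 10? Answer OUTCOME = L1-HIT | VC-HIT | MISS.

OUTCOME = VC-HIT

0: 0x16 (blk 5, set 1) → MISS  vc=[]
1: 0x64 (blk 25, set 1) → MISS  vc=[5]
2: 0x67 (blk 25, set 1) → L1-HIT  vc=[5]
3: 0x20 (blk 8, set 0) → MISS  vc=[5]
4: 0x23 (blk 8, set 0) → L1-HIT  vc=[5]
5: 0x23 (blk 8, set 0) → L1-HIT  vc=[5]
6: 0x40 (blk 16, set 0) → MISS  vc=[5, 8]
7: 0x56 (blk 21, set 1) → MISS  vc=[5, 8, 25]
8: 0x41 (blk 16, set 0) → L1-HIT  vc=[5, 8, 25]
9: 0x64 (blk 25, set 1) → VC-HIT  vc=[5, 8, 21]
10: 0x23 (blk 8, set 0) → VC-HIT  vc=[5, 16, 21]
11: 0x66 (blk 25, set 1) → L1-HIT  vc=[5, 16, 21]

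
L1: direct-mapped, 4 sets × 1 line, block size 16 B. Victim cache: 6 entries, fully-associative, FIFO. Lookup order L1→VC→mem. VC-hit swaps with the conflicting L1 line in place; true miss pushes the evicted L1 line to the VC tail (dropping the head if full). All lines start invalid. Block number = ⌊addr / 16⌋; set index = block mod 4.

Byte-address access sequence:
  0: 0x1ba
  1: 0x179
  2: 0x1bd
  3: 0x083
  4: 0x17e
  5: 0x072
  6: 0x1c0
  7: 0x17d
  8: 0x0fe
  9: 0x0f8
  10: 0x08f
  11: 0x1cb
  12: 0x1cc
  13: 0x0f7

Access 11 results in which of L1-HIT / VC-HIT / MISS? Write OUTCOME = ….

#0 0x1ba→b27/s3 MISS; vc=[]
#1 0x179→b23/s3 MISS; vc=[27]
#2 0x1bd→b27/s3 VC-HIT; vc=[23]
#3 0x83→b8/s0 MISS; vc=[23]
#4 0x17e→b23/s3 VC-HIT; vc=[27]
#5 0x72→b7/s3 MISS; vc=[27,23]
#6 0x1c0→b28/s0 MISS; vc=[27,23,8]
#7 0x17d→b23/s3 VC-HIT; vc=[27,7,8]
#8 0xfe→b15/s3 MISS; vc=[27,7,8,23]
#9 0xf8→b15/s3 L1-HIT; vc=[27,7,8,23]
#10 0x8f→b8/s0 VC-HIT; vc=[27,7,28,23]
#11 0x1cb→b28/s0 VC-HIT; vc=[27,7,8,23]
#12 0x1cc→b28/s0 L1-HIT; vc=[27,7,8,23]
#13 0xf7→b15/s3 L1-HIT; vc=[27,7,8,23]

OUTCOME = VC-HIT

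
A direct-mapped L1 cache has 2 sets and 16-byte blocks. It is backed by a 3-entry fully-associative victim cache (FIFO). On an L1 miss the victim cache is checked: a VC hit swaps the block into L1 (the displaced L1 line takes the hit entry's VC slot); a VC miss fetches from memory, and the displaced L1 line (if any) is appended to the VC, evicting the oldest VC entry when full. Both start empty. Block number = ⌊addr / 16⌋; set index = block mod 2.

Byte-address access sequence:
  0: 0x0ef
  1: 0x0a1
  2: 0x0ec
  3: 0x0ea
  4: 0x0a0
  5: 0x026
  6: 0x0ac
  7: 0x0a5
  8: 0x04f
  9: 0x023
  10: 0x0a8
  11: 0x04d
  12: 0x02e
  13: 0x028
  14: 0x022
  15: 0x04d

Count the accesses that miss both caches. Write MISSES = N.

#0 0xef→b14/s0 MISS; vc=[]
#1 0xa1→b10/s0 MISS; vc=[14]
#2 0xec→b14/s0 VC-HIT; vc=[10]
#3 0xea→b14/s0 L1-HIT; vc=[10]
#4 0xa0→b10/s0 VC-HIT; vc=[14]
#5 0x26→b2/s0 MISS; vc=[14,10]
#6 0xac→b10/s0 VC-HIT; vc=[14,2]
#7 0xa5→b10/s0 L1-HIT; vc=[14,2]
#8 0x4f→b4/s0 MISS; vc=[14,2,10]
#9 0x23→b2/s0 VC-HIT; vc=[14,4,10]
#10 0xa8→b10/s0 VC-HIT; vc=[14,4,2]
#11 0x4d→b4/s0 VC-HIT; vc=[14,10,2]
#12 0x2e→b2/s0 VC-HIT; vc=[14,10,4]
#13 0x28→b2/s0 L1-HIT; vc=[14,10,4]
#14 0x22→b2/s0 L1-HIT; vc=[14,10,4]
#15 0x4d→b4/s0 VC-HIT; vc=[14,10,2]

MISSES = 4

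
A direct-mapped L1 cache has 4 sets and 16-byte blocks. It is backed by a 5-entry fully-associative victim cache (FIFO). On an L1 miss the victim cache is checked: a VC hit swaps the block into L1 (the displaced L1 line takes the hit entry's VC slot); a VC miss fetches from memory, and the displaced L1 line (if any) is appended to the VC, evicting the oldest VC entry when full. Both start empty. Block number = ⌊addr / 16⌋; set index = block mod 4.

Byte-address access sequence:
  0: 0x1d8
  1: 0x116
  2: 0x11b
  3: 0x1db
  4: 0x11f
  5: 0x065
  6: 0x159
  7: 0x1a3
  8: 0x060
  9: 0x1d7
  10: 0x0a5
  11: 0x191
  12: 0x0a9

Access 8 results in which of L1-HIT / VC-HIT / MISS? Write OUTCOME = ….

OUTCOME = VC-HIT

#0 0x1d8→b29/s1 MISS; vc=[]
#1 0x116→b17/s1 MISS; vc=[29]
#2 0x11b→b17/s1 L1-HIT; vc=[29]
#3 0x1db→b29/s1 VC-HIT; vc=[17]
#4 0x11f→b17/s1 VC-HIT; vc=[29]
#5 0x65→b6/s2 MISS; vc=[29]
#6 0x159→b21/s1 MISS; vc=[29,17]
#7 0x1a3→b26/s2 MISS; vc=[29,17,6]
#8 0x60→b6/s2 VC-HIT; vc=[29,17,26]
#9 0x1d7→b29/s1 VC-HIT; vc=[21,17,26]
#10 0xa5→b10/s2 MISS; vc=[21,17,26,6]
#11 0x191→b25/s1 MISS; vc=[21,17,26,6,29]
#12 0xa9→b10/s2 L1-HIT; vc=[21,17,26,6,29]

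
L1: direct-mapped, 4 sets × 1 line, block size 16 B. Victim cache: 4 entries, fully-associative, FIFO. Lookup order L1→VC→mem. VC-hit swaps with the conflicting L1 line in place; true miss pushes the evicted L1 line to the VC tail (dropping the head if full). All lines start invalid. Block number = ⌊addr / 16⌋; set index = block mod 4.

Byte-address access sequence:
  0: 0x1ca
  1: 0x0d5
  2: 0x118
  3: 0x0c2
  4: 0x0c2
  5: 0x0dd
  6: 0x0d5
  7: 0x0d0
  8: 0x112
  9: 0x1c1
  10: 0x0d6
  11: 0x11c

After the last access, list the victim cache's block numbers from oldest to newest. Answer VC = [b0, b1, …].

VC = [13, 12]

0: 0x1ca (blk 28, set 0) → MISS  vc=[]
1: 0xd5 (blk 13, set 1) → MISS  vc=[]
2: 0x118 (blk 17, set 1) → MISS  vc=[13]
3: 0xc2 (blk 12, set 0) → MISS  vc=[13, 28]
4: 0xc2 (blk 12, set 0) → L1-HIT  vc=[13, 28]
5: 0xdd (blk 13, set 1) → VC-HIT  vc=[17, 28]
6: 0xd5 (blk 13, set 1) → L1-HIT  vc=[17, 28]
7: 0xd0 (blk 13, set 1) → L1-HIT  vc=[17, 28]
8: 0x112 (blk 17, set 1) → VC-HIT  vc=[13, 28]
9: 0x1c1 (blk 28, set 0) → VC-HIT  vc=[13, 12]
10: 0xd6 (blk 13, set 1) → VC-HIT  vc=[17, 12]
11: 0x11c (blk 17, set 1) → VC-HIT  vc=[13, 12]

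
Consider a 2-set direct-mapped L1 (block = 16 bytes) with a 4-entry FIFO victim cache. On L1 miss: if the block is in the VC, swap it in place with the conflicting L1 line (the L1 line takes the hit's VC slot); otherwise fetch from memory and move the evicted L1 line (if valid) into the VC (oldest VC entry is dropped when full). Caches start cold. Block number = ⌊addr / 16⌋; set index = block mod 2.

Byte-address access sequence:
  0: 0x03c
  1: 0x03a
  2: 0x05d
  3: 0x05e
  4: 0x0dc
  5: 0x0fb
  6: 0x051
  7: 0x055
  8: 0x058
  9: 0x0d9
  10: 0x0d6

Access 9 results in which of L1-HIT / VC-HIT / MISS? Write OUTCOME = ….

OUTCOME = VC-HIT

  [0] addr=0x3c blk=3 s=1: MISS | VC []
  [1] addr=0x3a blk=3 s=1: L1-HIT | VC []
  [2] addr=0x5d blk=5 s=1: MISS | VC [3]
  [3] addr=0x5e blk=5 s=1: L1-HIT | VC [3]
  [4] addr=0xdc blk=13 s=1: MISS | VC [3, 5]
  [5] addr=0xfb blk=15 s=1: MISS | VC [3, 5, 13]
  [6] addr=0x51 blk=5 s=1: VC-HIT | VC [3, 15, 13]
  [7] addr=0x55 blk=5 s=1: L1-HIT | VC [3, 15, 13]
  [8] addr=0x58 blk=5 s=1: L1-HIT | VC [3, 15, 13]
  [9] addr=0xd9 blk=13 s=1: VC-HIT | VC [3, 15, 5]
  [10] addr=0xd6 blk=13 s=1: L1-HIT | VC [3, 15, 5]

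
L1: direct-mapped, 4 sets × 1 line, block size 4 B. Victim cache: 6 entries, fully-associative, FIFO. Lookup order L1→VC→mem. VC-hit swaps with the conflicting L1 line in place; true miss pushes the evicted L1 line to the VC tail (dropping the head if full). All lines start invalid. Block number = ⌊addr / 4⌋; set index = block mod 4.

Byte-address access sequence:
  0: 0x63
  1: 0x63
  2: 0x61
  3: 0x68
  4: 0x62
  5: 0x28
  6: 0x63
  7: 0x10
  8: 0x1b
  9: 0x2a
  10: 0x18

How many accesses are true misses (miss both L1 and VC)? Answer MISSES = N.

0: 0x63 (blk 24, set 0) → MISS  vc=[]
1: 0x63 (blk 24, set 0) → L1-HIT  vc=[]
2: 0x61 (blk 24, set 0) → L1-HIT  vc=[]
3: 0x68 (blk 26, set 2) → MISS  vc=[]
4: 0x62 (blk 24, set 0) → L1-HIT  vc=[]
5: 0x28 (blk 10, set 2) → MISS  vc=[26]
6: 0x63 (blk 24, set 0) → L1-HIT  vc=[26]
7: 0x10 (blk 4, set 0) → MISS  vc=[26, 24]
8: 0x1b (blk 6, set 2) → MISS  vc=[26, 24, 10]
9: 0x2a (blk 10, set 2) → VC-HIT  vc=[26, 24, 6]
10: 0x18 (blk 6, set 2) → VC-HIT  vc=[26, 24, 10]

MISSES = 5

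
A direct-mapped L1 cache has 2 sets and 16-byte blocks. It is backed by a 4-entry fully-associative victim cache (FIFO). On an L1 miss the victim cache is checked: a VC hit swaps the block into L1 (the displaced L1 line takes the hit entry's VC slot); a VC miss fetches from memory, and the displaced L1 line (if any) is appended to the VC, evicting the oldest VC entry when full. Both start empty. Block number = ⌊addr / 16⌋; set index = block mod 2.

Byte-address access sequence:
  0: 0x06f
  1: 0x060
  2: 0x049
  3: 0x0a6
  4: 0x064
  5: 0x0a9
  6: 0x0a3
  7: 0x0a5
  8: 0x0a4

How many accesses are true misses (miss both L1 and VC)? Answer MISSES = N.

0: 0x6f (blk 6, set 0) → MISS  vc=[]
1: 0x60 (blk 6, set 0) → L1-HIT  vc=[]
2: 0x49 (blk 4, set 0) → MISS  vc=[6]
3: 0xa6 (blk 10, set 0) → MISS  vc=[6, 4]
4: 0x64 (blk 6, set 0) → VC-HIT  vc=[10, 4]
5: 0xa9 (blk 10, set 0) → VC-HIT  vc=[6, 4]
6: 0xa3 (blk 10, set 0) → L1-HIT  vc=[6, 4]
7: 0xa5 (blk 10, set 0) → L1-HIT  vc=[6, 4]
8: 0xa4 (blk 10, set 0) → L1-HIT  vc=[6, 4]

MISSES = 3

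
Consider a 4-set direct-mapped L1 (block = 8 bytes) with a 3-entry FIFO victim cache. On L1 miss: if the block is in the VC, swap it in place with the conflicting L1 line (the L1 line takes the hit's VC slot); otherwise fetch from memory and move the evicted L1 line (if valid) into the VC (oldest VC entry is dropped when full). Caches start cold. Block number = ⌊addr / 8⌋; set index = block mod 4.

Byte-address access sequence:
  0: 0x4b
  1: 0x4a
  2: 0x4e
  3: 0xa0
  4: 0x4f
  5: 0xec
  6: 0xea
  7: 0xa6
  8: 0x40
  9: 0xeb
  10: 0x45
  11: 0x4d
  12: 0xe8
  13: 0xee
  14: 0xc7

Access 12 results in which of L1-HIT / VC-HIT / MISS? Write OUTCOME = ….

0: 0x4b (blk 9, set 1) → MISS  vc=[]
1: 0x4a (blk 9, set 1) → L1-HIT  vc=[]
2: 0x4e (blk 9, set 1) → L1-HIT  vc=[]
3: 0xa0 (blk 20, set 0) → MISS  vc=[]
4: 0x4f (blk 9, set 1) → L1-HIT  vc=[]
5: 0xec (blk 29, set 1) → MISS  vc=[9]
6: 0xea (blk 29, set 1) → L1-HIT  vc=[9]
7: 0xa6 (blk 20, set 0) → L1-HIT  vc=[9]
8: 0x40 (blk 8, set 0) → MISS  vc=[9, 20]
9: 0xeb (blk 29, set 1) → L1-HIT  vc=[9, 20]
10: 0x45 (blk 8, set 0) → L1-HIT  vc=[9, 20]
11: 0x4d (blk 9, set 1) → VC-HIT  vc=[29, 20]
12: 0xe8 (blk 29, set 1) → VC-HIT  vc=[9, 20]
13: 0xee (blk 29, set 1) → L1-HIT  vc=[9, 20]
14: 0xc7 (blk 24, set 0) → MISS  vc=[9, 20, 8]

OUTCOME = VC-HIT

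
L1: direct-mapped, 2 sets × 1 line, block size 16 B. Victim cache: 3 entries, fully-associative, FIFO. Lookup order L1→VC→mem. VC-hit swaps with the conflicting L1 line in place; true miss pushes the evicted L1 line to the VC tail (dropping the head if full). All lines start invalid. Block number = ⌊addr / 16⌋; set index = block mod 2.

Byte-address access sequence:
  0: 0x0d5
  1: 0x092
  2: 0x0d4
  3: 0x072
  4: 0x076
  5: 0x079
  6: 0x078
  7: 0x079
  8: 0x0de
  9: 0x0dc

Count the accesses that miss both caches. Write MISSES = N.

  [0] addr=0xd5 blk=13 s=1: MISS | VC []
  [1] addr=0x92 blk=9 s=1: MISS | VC [13]
  [2] addr=0xd4 blk=13 s=1: VC-HIT | VC [9]
  [3] addr=0x72 blk=7 s=1: MISS | VC [9, 13]
  [4] addr=0x76 blk=7 s=1: L1-HIT | VC [9, 13]
  [5] addr=0x79 blk=7 s=1: L1-HIT | VC [9, 13]
  [6] addr=0x78 blk=7 s=1: L1-HIT | VC [9, 13]
  [7] addr=0x79 blk=7 s=1: L1-HIT | VC [9, 13]
  [8] addr=0xde blk=13 s=1: VC-HIT | VC [9, 7]
  [9] addr=0xdc blk=13 s=1: L1-HIT | VC [9, 7]

MISSES = 3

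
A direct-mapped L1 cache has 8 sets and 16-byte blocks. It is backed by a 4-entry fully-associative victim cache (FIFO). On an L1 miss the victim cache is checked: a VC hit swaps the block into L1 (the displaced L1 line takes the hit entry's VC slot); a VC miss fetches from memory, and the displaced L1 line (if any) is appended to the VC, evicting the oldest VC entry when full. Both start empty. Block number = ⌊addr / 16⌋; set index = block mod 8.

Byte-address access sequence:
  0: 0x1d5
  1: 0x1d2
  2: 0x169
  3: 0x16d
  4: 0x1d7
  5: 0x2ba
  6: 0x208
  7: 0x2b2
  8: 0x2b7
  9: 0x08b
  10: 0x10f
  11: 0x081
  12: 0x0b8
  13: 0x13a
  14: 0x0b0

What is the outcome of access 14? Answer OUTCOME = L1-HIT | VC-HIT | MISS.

OUTCOME = VC-HIT

  [0] addr=0x1d5 blk=29 s=5: MISS | VC []
  [1] addr=0x1d2 blk=29 s=5: L1-HIT | VC []
  [2] addr=0x169 blk=22 s=6: MISS | VC []
  [3] addr=0x16d blk=22 s=6: L1-HIT | VC []
  [4] addr=0x1d7 blk=29 s=5: L1-HIT | VC []
  [5] addr=0x2ba blk=43 s=3: MISS | VC []
  [6] addr=0x208 blk=32 s=0: MISS | VC []
  [7] addr=0x2b2 blk=43 s=3: L1-HIT | VC []
  [8] addr=0x2b7 blk=43 s=3: L1-HIT | VC []
  [9] addr=0x8b blk=8 s=0: MISS | VC [32]
  [10] addr=0x10f blk=16 s=0: MISS | VC [32, 8]
  [11] addr=0x81 blk=8 s=0: VC-HIT | VC [32, 16]
  [12] addr=0xb8 blk=11 s=3: MISS | VC [32, 16, 43]
  [13] addr=0x13a blk=19 s=3: MISS | VC [32, 16, 43, 11]
  [14] addr=0xb0 blk=11 s=3: VC-HIT | VC [32, 16, 43, 19]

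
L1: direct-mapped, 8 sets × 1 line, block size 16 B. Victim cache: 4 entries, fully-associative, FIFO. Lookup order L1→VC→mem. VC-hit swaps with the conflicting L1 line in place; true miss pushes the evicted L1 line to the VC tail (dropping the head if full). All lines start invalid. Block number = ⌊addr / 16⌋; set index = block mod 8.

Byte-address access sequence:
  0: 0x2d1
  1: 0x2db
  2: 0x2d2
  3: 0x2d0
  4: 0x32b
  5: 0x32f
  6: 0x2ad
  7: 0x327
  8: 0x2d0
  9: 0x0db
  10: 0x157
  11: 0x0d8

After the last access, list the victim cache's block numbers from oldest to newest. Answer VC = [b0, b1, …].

VC = [42, 45, 21]

  [0] addr=0x2d1 blk=45 s=5: MISS | VC []
  [1] addr=0x2db blk=45 s=5: L1-HIT | VC []
  [2] addr=0x2d2 blk=45 s=5: L1-HIT | VC []
  [3] addr=0x2d0 blk=45 s=5: L1-HIT | VC []
  [4] addr=0x32b blk=50 s=2: MISS | VC []
  [5] addr=0x32f blk=50 s=2: L1-HIT | VC []
  [6] addr=0x2ad blk=42 s=2: MISS | VC [50]
  [7] addr=0x327 blk=50 s=2: VC-HIT | VC [42]
  [8] addr=0x2d0 blk=45 s=5: L1-HIT | VC [42]
  [9] addr=0xdb blk=13 s=5: MISS | VC [42, 45]
  [10] addr=0x157 blk=21 s=5: MISS | VC [42, 45, 13]
  [11] addr=0xd8 blk=13 s=5: VC-HIT | VC [42, 45, 21]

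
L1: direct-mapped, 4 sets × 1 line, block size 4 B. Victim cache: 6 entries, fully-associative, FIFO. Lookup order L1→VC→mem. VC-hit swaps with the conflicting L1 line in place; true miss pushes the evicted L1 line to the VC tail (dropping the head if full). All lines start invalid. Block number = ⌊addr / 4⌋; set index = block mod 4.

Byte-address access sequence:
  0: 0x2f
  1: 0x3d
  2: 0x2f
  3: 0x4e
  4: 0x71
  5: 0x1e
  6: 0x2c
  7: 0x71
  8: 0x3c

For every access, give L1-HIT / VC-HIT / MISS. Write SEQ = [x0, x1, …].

SEQ = [MISS, MISS, VC-HIT, MISS, MISS, MISS, VC-HIT, L1-HIT, VC-HIT]

0: 0x2f (blk 11, set 3) → MISS  vc=[]
1: 0x3d (blk 15, set 3) → MISS  vc=[11]
2: 0x2f (blk 11, set 3) → VC-HIT  vc=[15]
3: 0x4e (blk 19, set 3) → MISS  vc=[15, 11]
4: 0x71 (blk 28, set 0) → MISS  vc=[15, 11]
5: 0x1e (blk 7, set 3) → MISS  vc=[15, 11, 19]
6: 0x2c (blk 11, set 3) → VC-HIT  vc=[15, 7, 19]
7: 0x71 (blk 28, set 0) → L1-HIT  vc=[15, 7, 19]
8: 0x3c (blk 15, set 3) → VC-HIT  vc=[11, 7, 19]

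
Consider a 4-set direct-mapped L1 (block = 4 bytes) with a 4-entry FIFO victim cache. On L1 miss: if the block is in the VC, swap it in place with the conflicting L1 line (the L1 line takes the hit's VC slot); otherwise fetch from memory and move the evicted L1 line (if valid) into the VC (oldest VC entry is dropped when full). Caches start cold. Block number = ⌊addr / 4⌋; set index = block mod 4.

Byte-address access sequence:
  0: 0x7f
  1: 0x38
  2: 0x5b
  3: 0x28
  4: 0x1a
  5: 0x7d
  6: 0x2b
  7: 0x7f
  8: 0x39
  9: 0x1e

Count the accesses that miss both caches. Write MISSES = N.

#0 0x7f→b31/s3 MISS; vc=[]
#1 0x38→b14/s2 MISS; vc=[]
#2 0x5b→b22/s2 MISS; vc=[14]
#3 0x28→b10/s2 MISS; vc=[14,22]
#4 0x1a→b6/s2 MISS; vc=[14,22,10]
#5 0x7d→b31/s3 L1-HIT; vc=[14,22,10]
#6 0x2b→b10/s2 VC-HIT; vc=[14,22,6]
#7 0x7f→b31/s3 L1-HIT; vc=[14,22,6]
#8 0x39→b14/s2 VC-HIT; vc=[10,22,6]
#9 0x1e→b7/s3 MISS; vc=[10,22,6,31]

MISSES = 6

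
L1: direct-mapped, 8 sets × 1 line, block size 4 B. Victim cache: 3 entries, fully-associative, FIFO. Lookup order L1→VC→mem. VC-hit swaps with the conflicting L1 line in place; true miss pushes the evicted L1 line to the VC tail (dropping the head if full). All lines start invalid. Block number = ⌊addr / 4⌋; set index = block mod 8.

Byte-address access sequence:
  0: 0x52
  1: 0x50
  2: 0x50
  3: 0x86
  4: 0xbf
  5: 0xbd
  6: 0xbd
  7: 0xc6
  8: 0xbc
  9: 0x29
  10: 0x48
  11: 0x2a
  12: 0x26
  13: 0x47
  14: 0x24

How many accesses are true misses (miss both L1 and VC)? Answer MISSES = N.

MISSES = 8

#0 0x52→b20/s4 MISS; vc=[]
#1 0x50→b20/s4 L1-HIT; vc=[]
#2 0x50→b20/s4 L1-HIT; vc=[]
#3 0x86→b33/s1 MISS; vc=[]
#4 0xbf→b47/s7 MISS; vc=[]
#5 0xbd→b47/s7 L1-HIT; vc=[]
#6 0xbd→b47/s7 L1-HIT; vc=[]
#7 0xc6→b49/s1 MISS; vc=[33]
#8 0xbc→b47/s7 L1-HIT; vc=[33]
#9 0x29→b10/s2 MISS; vc=[33]
#10 0x48→b18/s2 MISS; vc=[33,10]
#11 0x2a→b10/s2 VC-HIT; vc=[33,18]
#12 0x26→b9/s1 MISS; vc=[33,18,49]
#13 0x47→b17/s1 MISS; vc=[18,49,9]
#14 0x24→b9/s1 VC-HIT; vc=[18,49,17]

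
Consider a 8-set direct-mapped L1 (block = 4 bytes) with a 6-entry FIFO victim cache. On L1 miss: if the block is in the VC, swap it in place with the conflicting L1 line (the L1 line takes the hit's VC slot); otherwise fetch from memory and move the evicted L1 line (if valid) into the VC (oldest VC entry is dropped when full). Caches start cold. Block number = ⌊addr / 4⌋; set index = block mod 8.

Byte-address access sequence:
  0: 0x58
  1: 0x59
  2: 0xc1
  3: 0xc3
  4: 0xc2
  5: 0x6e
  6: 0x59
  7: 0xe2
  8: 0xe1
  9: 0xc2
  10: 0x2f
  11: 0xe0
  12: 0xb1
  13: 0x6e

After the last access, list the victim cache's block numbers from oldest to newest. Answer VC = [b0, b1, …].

VC = [48, 11]

0: 0x58 (blk 22, set 6) → MISS  vc=[]
1: 0x59 (blk 22, set 6) → L1-HIT  vc=[]
2: 0xc1 (blk 48, set 0) → MISS  vc=[]
3: 0xc3 (blk 48, set 0) → L1-HIT  vc=[]
4: 0xc2 (blk 48, set 0) → L1-HIT  vc=[]
5: 0x6e (blk 27, set 3) → MISS  vc=[]
6: 0x59 (blk 22, set 6) → L1-HIT  vc=[]
7: 0xe2 (blk 56, set 0) → MISS  vc=[48]
8: 0xe1 (blk 56, set 0) → L1-HIT  vc=[48]
9: 0xc2 (blk 48, set 0) → VC-HIT  vc=[56]
10: 0x2f (blk 11, set 3) → MISS  vc=[56, 27]
11: 0xe0 (blk 56, set 0) → VC-HIT  vc=[48, 27]
12: 0xb1 (blk 44, set 4) → MISS  vc=[48, 27]
13: 0x6e (blk 27, set 3) → VC-HIT  vc=[48, 11]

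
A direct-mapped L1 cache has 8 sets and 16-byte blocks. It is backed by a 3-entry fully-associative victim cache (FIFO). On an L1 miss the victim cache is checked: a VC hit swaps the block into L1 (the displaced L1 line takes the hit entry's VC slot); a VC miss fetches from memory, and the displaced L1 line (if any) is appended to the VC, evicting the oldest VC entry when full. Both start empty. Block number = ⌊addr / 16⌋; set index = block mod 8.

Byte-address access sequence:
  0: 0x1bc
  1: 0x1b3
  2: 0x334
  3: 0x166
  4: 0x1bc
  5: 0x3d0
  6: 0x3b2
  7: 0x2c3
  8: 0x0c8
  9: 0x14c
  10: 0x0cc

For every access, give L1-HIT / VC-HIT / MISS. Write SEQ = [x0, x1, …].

SEQ = [MISS, L1-HIT, MISS, MISS, VC-HIT, MISS, MISS, MISS, MISS, MISS, VC-HIT]

#0 0x1bc→b27/s3 MISS; vc=[]
#1 0x1b3→b27/s3 L1-HIT; vc=[]
#2 0x334→b51/s3 MISS; vc=[27]
#3 0x166→b22/s6 MISS; vc=[27]
#4 0x1bc→b27/s3 VC-HIT; vc=[51]
#5 0x3d0→b61/s5 MISS; vc=[51]
#6 0x3b2→b59/s3 MISS; vc=[51,27]
#7 0x2c3→b44/s4 MISS; vc=[51,27]
#8 0xc8→b12/s4 MISS; vc=[51,27,44]
#9 0x14c→b20/s4 MISS; vc=[27,44,12]
#10 0xcc→b12/s4 VC-HIT; vc=[27,44,20]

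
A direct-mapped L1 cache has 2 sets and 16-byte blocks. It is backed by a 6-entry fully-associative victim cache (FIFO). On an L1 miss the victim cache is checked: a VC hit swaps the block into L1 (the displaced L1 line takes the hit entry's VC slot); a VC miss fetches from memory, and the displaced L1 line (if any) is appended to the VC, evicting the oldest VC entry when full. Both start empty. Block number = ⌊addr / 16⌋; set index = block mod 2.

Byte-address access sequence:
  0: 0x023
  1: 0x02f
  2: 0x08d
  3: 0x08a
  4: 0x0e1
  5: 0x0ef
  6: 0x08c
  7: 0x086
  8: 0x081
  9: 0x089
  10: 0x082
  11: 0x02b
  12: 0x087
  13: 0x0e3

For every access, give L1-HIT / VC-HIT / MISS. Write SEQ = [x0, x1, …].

#0 0x23→b2/s0 MISS; vc=[]
#1 0x2f→b2/s0 L1-HIT; vc=[]
#2 0x8d→b8/s0 MISS; vc=[2]
#3 0x8a→b8/s0 L1-HIT; vc=[2]
#4 0xe1→b14/s0 MISS; vc=[2,8]
#5 0xef→b14/s0 L1-HIT; vc=[2,8]
#6 0x8c→b8/s0 VC-HIT; vc=[2,14]
#7 0x86→b8/s0 L1-HIT; vc=[2,14]
#8 0x81→b8/s0 L1-HIT; vc=[2,14]
#9 0x89→b8/s0 L1-HIT; vc=[2,14]
#10 0x82→b8/s0 L1-HIT; vc=[2,14]
#11 0x2b→b2/s0 VC-HIT; vc=[8,14]
#12 0x87→b8/s0 VC-HIT; vc=[2,14]
#13 0xe3→b14/s0 VC-HIT; vc=[2,8]

SEQ = [MISS, L1-HIT, MISS, L1-HIT, MISS, L1-HIT, VC-HIT, L1-HIT, L1-HIT, L1-HIT, L1-HIT, VC-HIT, VC-HIT, VC-HIT]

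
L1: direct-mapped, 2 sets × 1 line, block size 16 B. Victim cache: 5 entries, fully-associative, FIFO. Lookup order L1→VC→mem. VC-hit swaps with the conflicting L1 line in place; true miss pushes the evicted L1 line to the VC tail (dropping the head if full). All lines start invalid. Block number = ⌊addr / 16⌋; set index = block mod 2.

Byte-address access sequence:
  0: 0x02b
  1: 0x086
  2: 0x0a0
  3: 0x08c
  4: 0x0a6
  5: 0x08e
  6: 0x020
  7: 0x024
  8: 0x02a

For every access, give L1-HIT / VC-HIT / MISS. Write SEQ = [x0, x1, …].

SEQ = [MISS, MISS, MISS, VC-HIT, VC-HIT, VC-HIT, VC-HIT, L1-HIT, L1-HIT]

0: 0x2b (blk 2, set 0) → MISS  vc=[]
1: 0x86 (blk 8, set 0) → MISS  vc=[2]
2: 0xa0 (blk 10, set 0) → MISS  vc=[2, 8]
3: 0x8c (blk 8, set 0) → VC-HIT  vc=[2, 10]
4: 0xa6 (blk 10, set 0) → VC-HIT  vc=[2, 8]
5: 0x8e (blk 8, set 0) → VC-HIT  vc=[2, 10]
6: 0x20 (blk 2, set 0) → VC-HIT  vc=[8, 10]
7: 0x24 (blk 2, set 0) → L1-HIT  vc=[8, 10]
8: 0x2a (blk 2, set 0) → L1-HIT  vc=[8, 10]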